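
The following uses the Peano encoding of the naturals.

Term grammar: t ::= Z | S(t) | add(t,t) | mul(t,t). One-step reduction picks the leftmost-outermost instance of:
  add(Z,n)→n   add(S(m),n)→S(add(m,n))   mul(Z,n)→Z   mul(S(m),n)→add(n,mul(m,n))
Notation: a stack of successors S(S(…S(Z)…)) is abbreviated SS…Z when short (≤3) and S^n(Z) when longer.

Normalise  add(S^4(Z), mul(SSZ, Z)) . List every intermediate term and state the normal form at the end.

  start: add(S^4(Z), mul(SSZ, Z))
  [1] S(add(SSSZ, mul(SSZ, Z)))
  [2] S(S(add(SSZ, mul(SSZ, Z))))
  [3] S(S(S(add(SZ, mul(SSZ, Z)))))
  [4] S(S(S(S(add(Z, mul(SSZ, Z))))))
  [5] S(S(S(S(mul(SSZ, Z)))))
  [6] S(S(S(S(add(Z, mul(SZ, Z))))))
  [7] S(S(S(S(mul(SZ, Z)))))
  [8] S(S(S(S(add(Z, mul(Z, Z))))))
  [9] S(S(S(S(mul(Z, Z)))))
  [10] S^4(Z)

Answer: normal form = S^4(Z)  (in 10 steps)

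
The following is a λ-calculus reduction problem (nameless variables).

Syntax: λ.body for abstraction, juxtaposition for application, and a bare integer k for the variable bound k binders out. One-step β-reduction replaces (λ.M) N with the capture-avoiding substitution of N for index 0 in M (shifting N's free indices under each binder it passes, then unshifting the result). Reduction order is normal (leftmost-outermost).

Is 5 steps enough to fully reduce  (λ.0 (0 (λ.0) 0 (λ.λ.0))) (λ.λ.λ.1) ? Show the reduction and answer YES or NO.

  start: (λ.0 (0 (λ.0) 0 (λ.λ.0))) (λ.λ.λ.1)
  [1] (λ.λ.λ.1) ((λ.λ.λ.1) (λ.0) (λ.λ.λ.1) (λ.λ.0))
  [2] λ.λ.1

Answer: YES — reaches normal form λ.λ.1 in 2 ≤ 5 steps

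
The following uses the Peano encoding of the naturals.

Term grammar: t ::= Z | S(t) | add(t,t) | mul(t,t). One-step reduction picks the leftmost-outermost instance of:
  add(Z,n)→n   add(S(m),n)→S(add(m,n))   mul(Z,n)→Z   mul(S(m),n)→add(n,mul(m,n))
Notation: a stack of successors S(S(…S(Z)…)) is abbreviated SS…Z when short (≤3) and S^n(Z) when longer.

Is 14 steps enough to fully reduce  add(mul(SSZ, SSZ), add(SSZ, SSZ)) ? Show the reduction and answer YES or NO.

  start: add(mul(SSZ, SSZ), add(SSZ, SSZ))
  →1  add(add(SSZ, mul(SZ, SSZ)), add(SSZ, SSZ))
  →2  add(S(add(SZ, mul(SZ, SSZ))), add(SSZ, SSZ))
  →3  S(add(add(SZ, mul(SZ, SSZ)), add(SSZ, SSZ)))
  →4  S(add(S(add(Z, mul(SZ, SSZ))), add(SSZ, SSZ)))
  →5  S(S(add(add(Z, mul(SZ, SSZ)), add(SSZ, SSZ))))
  →6  S(S(add(mul(SZ, SSZ), add(SSZ, SSZ))))
  →7  S(S(add(add(SSZ, mul(Z, SSZ)), add(SSZ, SSZ))))
  →8  S(S(add(S(add(SZ, mul(Z, SSZ))), add(SSZ, SSZ))))
  →9  S(S(S(add(add(SZ, mul(Z, SSZ)), add(SSZ, SSZ)))))
  →10  S(S(S(add(S(add(Z, mul(Z, SSZ))), add(SSZ, SSZ)))))
  →11  S(S(S(S(add(add(Z, mul(Z, SSZ)), add(SSZ, SSZ))))))
  →12  S(S(S(S(add(mul(Z, SSZ), add(SSZ, SSZ))))))
  →13  S(S(S(S(add(Z, add(SSZ, SSZ))))))
  →14  S(S(S(S(add(SSZ, SSZ)))))

Answer: NO — after 14 steps the term is S(S(S(S(add(SSZ, SSZ))))), not yet normal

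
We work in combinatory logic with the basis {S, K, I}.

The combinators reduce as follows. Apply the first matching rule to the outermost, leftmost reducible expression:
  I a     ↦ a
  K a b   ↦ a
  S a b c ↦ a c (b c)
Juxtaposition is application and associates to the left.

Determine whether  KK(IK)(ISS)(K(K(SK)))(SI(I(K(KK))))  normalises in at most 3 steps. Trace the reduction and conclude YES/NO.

  start: KK(IK)(ISS)(K(K(SK)))(SI(I(K(KK))))
  step 1: K(ISS)(K(K(SK)))(SI(I(K(KK))))
  step 2: ISS(SI(I(K(KK))))
  step 3: SS(SI(I(K(KK))))

Answer: NO — after 3 steps the term is SS(SI(I(K(KK)))), not yet normal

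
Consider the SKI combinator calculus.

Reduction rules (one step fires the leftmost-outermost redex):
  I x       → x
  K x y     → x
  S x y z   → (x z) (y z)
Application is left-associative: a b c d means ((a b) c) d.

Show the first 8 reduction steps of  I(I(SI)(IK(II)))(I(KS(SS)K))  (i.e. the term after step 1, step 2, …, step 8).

  start: I(I(SI)(IK(II)))(I(KS(SS)K))
  step 1: I(SI)(IK(II))(I(KS(SS)K))
  step 2: SI(IK(II))(I(KS(SS)K))
  step 3: I(I(KS(SS)K))(IK(II)(I(KS(SS)K)))
  step 4: I(KS(SS)K)(IK(II)(I(KS(SS)K)))
  step 5: KS(SS)K(IK(II)(I(KS(SS)K)))
  step 6: SK(IK(II)(I(KS(SS)K)))
  step 7: SK(K(II)(I(KS(SS)K)))
  step 8: SK(II)

Answer: after 8 steps: SK(II)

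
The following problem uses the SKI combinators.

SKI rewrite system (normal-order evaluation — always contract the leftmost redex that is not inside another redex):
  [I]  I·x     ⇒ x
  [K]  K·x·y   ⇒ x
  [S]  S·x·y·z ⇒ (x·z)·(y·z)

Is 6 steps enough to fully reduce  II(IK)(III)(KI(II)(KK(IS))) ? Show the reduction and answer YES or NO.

Answer: YES — reaches normal form I in 6 ≤ 6 steps

Reduction:
  start: II(IK)(III)(KI(II)(KK(IS)))
  →1  I(IK)(III)(KI(II)(KK(IS)))
  →2  IK(III)(KI(II)(KK(IS)))
  →3  K(III)(KI(II)(KK(IS)))
  →4  III
  →5  II
  →6  I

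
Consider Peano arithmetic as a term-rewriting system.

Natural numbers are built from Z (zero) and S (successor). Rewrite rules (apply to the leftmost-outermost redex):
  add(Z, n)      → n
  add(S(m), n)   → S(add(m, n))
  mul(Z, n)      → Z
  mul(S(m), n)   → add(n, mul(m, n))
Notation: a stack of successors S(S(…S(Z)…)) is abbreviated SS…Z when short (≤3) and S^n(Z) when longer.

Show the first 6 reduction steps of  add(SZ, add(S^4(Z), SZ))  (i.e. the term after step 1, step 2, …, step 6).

  start: add(SZ, add(S^4(Z), SZ))
  step 1: S(add(Z, add(S^4(Z), SZ)))
  step 2: S(add(S^4(Z), SZ))
  step 3: S(S(add(SSSZ, SZ)))
  step 4: S(S(S(add(SSZ, SZ))))
  step 5: S(S(S(S(add(SZ, SZ)))))
  step 6: S(S(S(S(S(add(Z, SZ))))))

Answer: after 6 steps: S(S(S(S(S(add(Z, SZ))))))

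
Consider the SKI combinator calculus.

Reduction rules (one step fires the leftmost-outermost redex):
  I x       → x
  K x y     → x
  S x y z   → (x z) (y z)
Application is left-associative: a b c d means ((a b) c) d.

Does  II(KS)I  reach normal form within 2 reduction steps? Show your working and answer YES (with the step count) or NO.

Answer: NO — after 2 steps the term is KSI, not yet normal

Working:
  start: II(KS)I
  →1  I(KS)I
  →2  KSI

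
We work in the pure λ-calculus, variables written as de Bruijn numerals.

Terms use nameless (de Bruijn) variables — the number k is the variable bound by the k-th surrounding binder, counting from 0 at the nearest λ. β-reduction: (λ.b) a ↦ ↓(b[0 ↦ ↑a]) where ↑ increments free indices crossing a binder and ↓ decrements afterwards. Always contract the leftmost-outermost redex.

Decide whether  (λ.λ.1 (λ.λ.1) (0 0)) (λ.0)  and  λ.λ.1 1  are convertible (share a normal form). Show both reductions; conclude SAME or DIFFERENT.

Answer: SAME — A ⇓ λ.λ.1 1, B ⇓ λ.λ.1 1

Working:
Term A:
  start: (λ.λ.1 (λ.λ.1) (0 0)) (λ.0)
  step 1: λ.(λ.0) (λ.λ.1) (0 0)
  step 2: λ.(λ.λ.1) (0 0)
  step 3: λ.λ.1 1

Term B:
  start: λ.λ.1 1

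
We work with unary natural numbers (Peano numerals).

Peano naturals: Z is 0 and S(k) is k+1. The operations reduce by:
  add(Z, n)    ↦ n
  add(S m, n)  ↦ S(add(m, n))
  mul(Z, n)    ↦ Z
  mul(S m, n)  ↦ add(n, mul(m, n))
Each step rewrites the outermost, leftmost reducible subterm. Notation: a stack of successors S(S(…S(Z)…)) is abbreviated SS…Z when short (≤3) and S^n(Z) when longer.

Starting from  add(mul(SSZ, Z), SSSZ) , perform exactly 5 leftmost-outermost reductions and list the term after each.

  start: add(mul(SSZ, Z), SSSZ)
  step 1: add(add(Z, mul(SZ, Z)), SSSZ)
  step 2: add(mul(SZ, Z), SSSZ)
  step 3: add(add(Z, mul(Z, Z)), SSSZ)
  step 4: add(mul(Z, Z), SSSZ)
  step 5: add(Z, SSSZ)

Answer: after 5 steps: add(Z, SSSZ)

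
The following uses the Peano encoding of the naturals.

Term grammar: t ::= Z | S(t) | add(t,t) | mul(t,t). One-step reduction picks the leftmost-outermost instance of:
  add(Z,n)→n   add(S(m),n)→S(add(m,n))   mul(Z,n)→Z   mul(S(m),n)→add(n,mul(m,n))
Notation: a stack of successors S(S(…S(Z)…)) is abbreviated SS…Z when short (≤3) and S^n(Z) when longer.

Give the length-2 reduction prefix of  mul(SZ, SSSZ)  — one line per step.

  start: mul(SZ, SSSZ)
  step 1: add(SSSZ, mul(Z, SSSZ))
  step 2: S(add(SSZ, mul(Z, SSSZ)))

Answer: after 2 steps: S(add(SSZ, mul(Z, SSSZ)))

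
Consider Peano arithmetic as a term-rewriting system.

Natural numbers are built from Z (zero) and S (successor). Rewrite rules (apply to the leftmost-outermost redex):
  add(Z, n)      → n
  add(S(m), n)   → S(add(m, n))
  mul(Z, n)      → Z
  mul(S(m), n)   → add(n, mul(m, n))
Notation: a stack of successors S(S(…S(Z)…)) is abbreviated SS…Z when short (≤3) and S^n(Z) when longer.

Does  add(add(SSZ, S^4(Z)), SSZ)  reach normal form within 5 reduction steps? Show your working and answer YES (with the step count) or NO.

Answer: NO — after 5 steps the term is S(S(add(S^4(Z), SSZ))), not yet normal

Working:
  start: add(add(SSZ, S^4(Z)), SSZ)
  →1  add(S(add(SZ, S^4(Z))), SSZ)
  →2  S(add(add(SZ, S^4(Z)), SSZ))
  →3  S(add(S(add(Z, S^4(Z))), SSZ))
  →4  S(S(add(add(Z, S^4(Z)), SSZ)))
  →5  S(S(add(S^4(Z), SSZ)))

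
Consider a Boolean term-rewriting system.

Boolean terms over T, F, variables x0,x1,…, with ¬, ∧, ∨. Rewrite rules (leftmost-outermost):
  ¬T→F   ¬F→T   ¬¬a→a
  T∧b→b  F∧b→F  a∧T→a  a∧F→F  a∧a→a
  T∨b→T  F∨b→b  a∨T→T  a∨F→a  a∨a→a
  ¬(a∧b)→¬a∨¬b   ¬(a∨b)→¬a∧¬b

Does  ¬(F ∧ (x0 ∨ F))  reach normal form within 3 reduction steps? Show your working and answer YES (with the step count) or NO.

  start: ¬(F ∧ (x0 ∨ F))
  →1  ¬F ∨ ¬(x0 ∨ F)
  →2  T ∨ ¬(x0 ∨ F)
  →3  T

Answer: YES — reaches normal form T in 3 ≤ 3 steps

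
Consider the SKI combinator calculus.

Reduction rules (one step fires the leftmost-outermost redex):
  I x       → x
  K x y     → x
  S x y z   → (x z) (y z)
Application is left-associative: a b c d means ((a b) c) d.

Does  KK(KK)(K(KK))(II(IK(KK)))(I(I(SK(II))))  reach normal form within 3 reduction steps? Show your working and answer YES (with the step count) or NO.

  start: KK(KK)(K(KK))(II(IK(KK)))(I(I(SK(II))))
  step 1: K(K(KK))(II(IK(KK)))(I(I(SK(II))))
  step 2: K(KK)(I(I(SK(II))))
  step 3: KK

Answer: YES — reaches normal form KK in 3 ≤ 3 steps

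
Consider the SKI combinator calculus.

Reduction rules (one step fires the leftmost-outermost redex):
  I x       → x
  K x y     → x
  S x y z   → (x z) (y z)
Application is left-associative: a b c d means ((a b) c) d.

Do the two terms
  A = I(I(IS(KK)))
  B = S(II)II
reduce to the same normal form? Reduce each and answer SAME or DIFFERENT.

Answer: DIFFERENT — A ⇓ S(KK), B ⇓ I

Derivation:
Term A:
  start: I(I(IS(KK)))
  [1] I(IS(KK))
  [2] IS(KK)
  [3] S(KK)

Term B:
  start: S(II)II
  [1] III(II)
  [2] II(II)
  [3] I(II)
  [4] II
  [5] I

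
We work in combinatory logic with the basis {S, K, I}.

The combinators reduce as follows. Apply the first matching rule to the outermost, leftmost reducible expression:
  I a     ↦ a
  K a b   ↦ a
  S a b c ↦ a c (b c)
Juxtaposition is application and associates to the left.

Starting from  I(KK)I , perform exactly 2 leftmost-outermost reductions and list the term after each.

  start: I(KK)I
  [1] KKI
  [2] K

Answer: after 2 steps: K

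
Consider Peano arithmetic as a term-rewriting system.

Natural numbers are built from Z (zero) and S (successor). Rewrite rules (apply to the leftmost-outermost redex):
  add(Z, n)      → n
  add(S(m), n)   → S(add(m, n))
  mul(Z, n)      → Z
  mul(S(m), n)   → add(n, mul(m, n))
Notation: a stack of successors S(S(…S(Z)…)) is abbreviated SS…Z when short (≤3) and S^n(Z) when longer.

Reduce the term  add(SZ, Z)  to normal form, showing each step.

Answer: normal form = SZ  (in 2 steps)

Reduction:
  start: add(SZ, Z)
  step 1: S(add(Z, Z))
  step 2: SZ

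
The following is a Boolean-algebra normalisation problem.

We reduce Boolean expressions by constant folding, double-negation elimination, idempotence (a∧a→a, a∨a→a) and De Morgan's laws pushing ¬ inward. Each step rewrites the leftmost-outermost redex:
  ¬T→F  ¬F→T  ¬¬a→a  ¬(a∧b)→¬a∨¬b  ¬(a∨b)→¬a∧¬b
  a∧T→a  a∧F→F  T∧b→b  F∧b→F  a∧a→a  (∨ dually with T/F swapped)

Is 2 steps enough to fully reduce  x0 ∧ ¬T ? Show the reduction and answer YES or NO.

  start: x0 ∧ ¬T
  →1  x0 ∧ F
  →2  F

Answer: YES — reaches normal form F in 2 ≤ 2 steps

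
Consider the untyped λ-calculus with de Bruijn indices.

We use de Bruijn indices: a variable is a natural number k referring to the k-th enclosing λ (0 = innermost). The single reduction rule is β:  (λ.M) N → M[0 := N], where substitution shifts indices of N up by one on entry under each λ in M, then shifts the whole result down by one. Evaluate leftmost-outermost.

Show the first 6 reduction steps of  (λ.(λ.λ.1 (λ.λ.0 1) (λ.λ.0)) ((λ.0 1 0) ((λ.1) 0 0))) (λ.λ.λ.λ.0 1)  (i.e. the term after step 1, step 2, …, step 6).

  start: (λ.(λ.λ.1 (λ.λ.0 1) (λ.λ.0)) ((λ.0 1 0) ((λ.1) 0 0))) (λ.λ.λ.λ.0 1)
  [1] (λ.λ.1 (λ.λ.0 1) (λ.λ.0)) ((λ.0 (λ.λ.λ.λ.0 1) 0) ((λ.λ.λ.λ.λ.0 1) (λ.λ.λ.λ.0 1) (λ.λ.λ.λ.0 1)))
  [2] λ.(λ.0 (λ.λ.λ.λ.0 1) 0) ((λ.λ.λ.λ.λ.0 1) (λ.λ.λ.λ.0 1) (λ.λ.λ.λ.0 1)) (λ.λ.0 1) (λ.λ.0)
  [3] λ.(λ.λ.λ.λ.λ.0 1) (λ.λ.λ.λ.0 1) (λ.λ.λ.λ.0 1) (λ.λ.λ.λ.0 1) ((λ.λ.λ.λ.λ.0 1) (λ.λ.λ.λ.0 1) (λ.λ.λ.λ.0 1)) (λ.λ.0 1) (λ.λ.0)
  [4] λ.(λ.λ.λ.λ.0 1) (λ.λ.λ.λ.0 1) (λ.λ.λ.λ.0 1) ((λ.λ.λ.λ.λ.0 1) (λ.λ.λ.λ.0 1) (λ.λ.λ.λ.0 1)) (λ.λ.0 1) (λ.λ.0)
  [5] λ.(λ.λ.λ.0 1) (λ.λ.λ.λ.0 1) ((λ.λ.λ.λ.λ.0 1) (λ.λ.λ.λ.0 1) (λ.λ.λ.λ.0 1)) (λ.λ.0 1) (λ.λ.0)
  [6] λ.(λ.λ.0 1) ((λ.λ.λ.λ.λ.0 1) (λ.λ.λ.λ.0 1) (λ.λ.λ.λ.0 1)) (λ.λ.0 1) (λ.λ.0)

Answer: after 6 steps: λ.(λ.λ.0 1) ((λ.λ.λ.λ.λ.0 1) (λ.λ.λ.λ.0 1) (λ.λ.λ.λ.0 1)) (λ.λ.0 1) (λ.λ.0)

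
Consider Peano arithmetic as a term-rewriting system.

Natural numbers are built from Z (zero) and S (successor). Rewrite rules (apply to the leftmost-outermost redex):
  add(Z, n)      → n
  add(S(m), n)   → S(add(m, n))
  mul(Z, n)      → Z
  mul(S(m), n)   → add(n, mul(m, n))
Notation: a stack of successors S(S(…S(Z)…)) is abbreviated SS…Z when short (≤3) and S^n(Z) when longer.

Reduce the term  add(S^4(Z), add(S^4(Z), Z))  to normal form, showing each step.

Answer: normal form = S^8(Z)  (in 10 steps)

Derivation:
  start: add(S^4(Z), add(S^4(Z), Z))
  →1  S(add(SSSZ, add(S^4(Z), Z)))
  →2  S(S(add(SSZ, add(S^4(Z), Z))))
  →3  S(S(S(add(SZ, add(S^4(Z), Z)))))
  →4  S(S(S(S(add(Z, add(S^4(Z), Z))))))
  →5  S(S(S(S(add(S^4(Z), Z)))))
  →6  S(S(S(S(S(add(SSSZ, Z))))))
  →7  S(S(S(S(S(S(add(SSZ, Z)))))))
  →8  S(S(S(S(S(S(S(add(SZ, Z))))))))
  →9  S(S(S(S(S(S(S(S(add(Z, Z)))))))))
  →10  S^8(Z)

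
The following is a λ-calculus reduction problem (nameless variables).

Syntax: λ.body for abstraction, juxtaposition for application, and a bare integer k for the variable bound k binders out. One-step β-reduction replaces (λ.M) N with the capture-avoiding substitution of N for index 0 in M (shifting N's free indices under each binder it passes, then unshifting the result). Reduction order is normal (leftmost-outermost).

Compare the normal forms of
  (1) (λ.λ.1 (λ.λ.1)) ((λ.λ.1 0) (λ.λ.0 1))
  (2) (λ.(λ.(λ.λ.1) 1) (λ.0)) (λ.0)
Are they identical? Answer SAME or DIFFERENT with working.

Answer: DIFFERENT — A ⇓ λ.λ.0 (λ.λ.1), B ⇓ λ.λ.0

Working:
Term A:
  start: (λ.λ.1 (λ.λ.1)) ((λ.λ.1 0) (λ.λ.0 1))
  step 1: λ.(λ.λ.1 0) (λ.λ.0 1) (λ.λ.1)
  step 2: λ.(λ.(λ.λ.0 1) 0) (λ.λ.1)
  step 3: λ.(λ.λ.0 1) (λ.λ.1)
  step 4: λ.λ.0 (λ.λ.1)

Term B:
  start: (λ.(λ.(λ.λ.1) 1) (λ.0)) (λ.0)
  step 1: (λ.(λ.λ.1) (λ.0)) (λ.0)
  step 2: (λ.λ.1) (λ.0)
  step 3: λ.λ.0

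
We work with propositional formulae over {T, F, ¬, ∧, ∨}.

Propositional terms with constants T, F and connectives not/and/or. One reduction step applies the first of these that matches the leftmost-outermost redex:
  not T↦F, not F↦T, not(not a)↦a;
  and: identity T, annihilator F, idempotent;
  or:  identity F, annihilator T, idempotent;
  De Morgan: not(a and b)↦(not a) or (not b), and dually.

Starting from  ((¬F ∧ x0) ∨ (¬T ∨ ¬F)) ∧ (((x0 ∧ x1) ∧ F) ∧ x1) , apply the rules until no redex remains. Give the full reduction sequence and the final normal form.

Answer: normal form = F  (in 9 steps)

Reduction:
  start: ((¬F ∧ x0) ∨ (¬T ∨ ¬F)) ∧ (((x0 ∧ x1) ∧ F) ∧ x1)
  [1] ((T ∧ x0) ∨ (¬T ∨ ¬F)) ∧ (((x0 ∧ x1) ∧ F) ∧ x1)
  [2] (x0 ∨ (¬T ∨ ¬F)) ∧ (((x0 ∧ x1) ∧ F) ∧ x1)
  [3] (x0 ∨ (F ∨ ¬F)) ∧ (((x0 ∧ x1) ∧ F) ∧ x1)
  [4] (x0 ∨ ¬F) ∧ (((x0 ∧ x1) ∧ F) ∧ x1)
  [5] (x0 ∨ T) ∧ (((x0 ∧ x1) ∧ F) ∧ x1)
  [6] T ∧ (((x0 ∧ x1) ∧ F) ∧ x1)
  [7] ((x0 ∧ x1) ∧ F) ∧ x1
  [8] F ∧ x1
  [9] F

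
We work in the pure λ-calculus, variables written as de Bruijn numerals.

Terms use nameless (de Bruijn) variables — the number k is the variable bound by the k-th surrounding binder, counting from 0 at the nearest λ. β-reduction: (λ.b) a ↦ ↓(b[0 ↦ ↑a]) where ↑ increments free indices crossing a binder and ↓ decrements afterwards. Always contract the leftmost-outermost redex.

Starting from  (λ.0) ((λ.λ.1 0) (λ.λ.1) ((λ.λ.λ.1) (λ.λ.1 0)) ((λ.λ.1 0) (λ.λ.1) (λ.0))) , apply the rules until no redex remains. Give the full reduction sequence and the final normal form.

  start: (λ.0) ((λ.λ.1 0) (λ.λ.1) ((λ.λ.λ.1) (λ.λ.1 0)) ((λ.λ.1 0) (λ.λ.1) (λ.0)))
  step 1: (λ.λ.1 0) (λ.λ.1) ((λ.λ.λ.1) (λ.λ.1 0)) ((λ.λ.1 0) (λ.λ.1) (λ.0))
  step 2: (λ.(λ.λ.1) 0) ((λ.λ.λ.1) (λ.λ.1 0)) ((λ.λ.1 0) (λ.λ.1) (λ.0))
  step 3: (λ.λ.1) ((λ.λ.λ.1) (λ.λ.1 0)) ((λ.λ.1 0) (λ.λ.1) (λ.0))
  step 4: (λ.(λ.λ.λ.1) (λ.λ.1 0)) ((λ.λ.1 0) (λ.λ.1) (λ.0))
  step 5: (λ.λ.λ.1) (λ.λ.1 0)
  step 6: λ.λ.1

Answer: normal form = λ.λ.1  (in 6 steps)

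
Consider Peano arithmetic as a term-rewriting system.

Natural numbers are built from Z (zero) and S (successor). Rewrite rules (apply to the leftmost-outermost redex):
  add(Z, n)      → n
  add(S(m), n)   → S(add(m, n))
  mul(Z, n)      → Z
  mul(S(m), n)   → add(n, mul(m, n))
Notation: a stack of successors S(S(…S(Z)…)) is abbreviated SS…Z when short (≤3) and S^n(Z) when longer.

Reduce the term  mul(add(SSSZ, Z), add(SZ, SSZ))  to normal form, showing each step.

Answer: normal form = S^9(Z)  (in 26 steps)

Derivation:
  start: mul(add(SSSZ, Z), add(SZ, SSZ))
  [1] mul(S(add(SSZ, Z)), add(SZ, SSZ))
  [2] add(add(SZ, SSZ), mul(add(SSZ, Z), add(SZ, SSZ)))
  [3] add(S(add(Z, SSZ)), mul(add(SSZ, Z), add(SZ, SSZ)))
  [4] S(add(add(Z, SSZ), mul(add(SSZ, Z), add(SZ, SSZ))))
  [5] S(add(SSZ, mul(add(SSZ, Z), add(SZ, SSZ))))
  [6] S(S(add(SZ, mul(add(SSZ, Z), add(SZ, SSZ)))))
  [7] S(S(S(add(Z, mul(add(SSZ, Z), add(SZ, SSZ))))))
  [8] S(S(S(mul(add(SSZ, Z), add(SZ, SSZ)))))
  [9] S(S(S(mul(S(add(SZ, Z)), add(SZ, SSZ)))))
  [10] S(S(S(add(add(SZ, SSZ), mul(add(SZ, Z), add(SZ, SSZ))))))
  [11] S(S(S(add(S(add(Z, SSZ)), mul(add(SZ, Z), add(SZ, SSZ))))))
  [12] S(S(S(S(add(add(Z, SSZ), mul(add(SZ, Z), add(SZ, SSZ)))))))
  [13] S(S(S(S(add(SSZ, mul(add(SZ, Z), add(SZ, SSZ)))))))
  [14] S(S(S(S(S(add(SZ, mul(add(SZ, Z), add(SZ, SSZ))))))))
  [15] S(S(S(S(S(S(add(Z, mul(add(SZ, Z), add(SZ, SSZ)))))))))
  [16] S(S(S(S(S(S(mul(add(SZ, Z), add(SZ, SSZ))))))))
  [17] S(S(S(S(S(S(mul(S(add(Z, Z)), add(SZ, SSZ))))))))
  [18] S(S(S(S(S(S(add(add(SZ, SSZ), mul(add(Z, Z), add(SZ, SSZ)))))))))
  [19] S(S(S(S(S(S(add(S(add(Z, SSZ)), mul(add(Z, Z), add(SZ, SSZ)))))))))
  [20] S(S(S(S(S(S(S(add(add(Z, SSZ), mul(add(Z, Z), add(SZ, SSZ))))))))))
  [21] S(S(S(S(S(S(S(add(SSZ, mul(add(Z, Z), add(SZ, SSZ))))))))))
  [22] S(S(S(S(S(S(S(S(add(SZ, mul(add(Z, Z), add(SZ, SSZ)))))))))))
  [23] S(S(S(S(S(S(S(S(S(add(Z, mul(add(Z, Z), add(SZ, SSZ))))))))))))
  [24] S(S(S(S(S(S(S(S(S(mul(add(Z, Z), add(SZ, SSZ)))))))))))
  [25] S(S(S(S(S(S(S(S(S(mul(Z, add(SZ, SSZ)))))))))))
  [26] S^9(Z)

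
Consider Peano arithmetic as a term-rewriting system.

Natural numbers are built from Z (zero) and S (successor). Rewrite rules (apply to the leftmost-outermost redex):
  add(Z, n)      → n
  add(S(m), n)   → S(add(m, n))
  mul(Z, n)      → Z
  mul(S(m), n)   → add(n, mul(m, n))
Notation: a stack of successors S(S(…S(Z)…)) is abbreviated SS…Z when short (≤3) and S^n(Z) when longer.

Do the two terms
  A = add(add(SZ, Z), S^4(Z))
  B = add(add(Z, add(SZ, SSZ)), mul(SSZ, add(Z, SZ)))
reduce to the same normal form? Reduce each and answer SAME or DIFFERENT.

Term A:
  start: add(add(SZ, Z), S^4(Z))
  →1  add(S(add(Z, Z)), S^4(Z))
  →2  S(add(add(Z, Z), S^4(Z)))
  →3  S(add(Z, S^4(Z)))
  →4  S^5(Z)

Term B:
  start: add(add(Z, add(SZ, SSZ)), mul(SSZ, add(Z, SZ)))
  →1  add(add(SZ, SSZ), mul(SSZ, add(Z, SZ)))
  →2  add(S(add(Z, SSZ)), mul(SSZ, add(Z, SZ)))
  →3  S(add(add(Z, SSZ), mul(SSZ, add(Z, SZ))))
  →4  S(add(SSZ, mul(SSZ, add(Z, SZ))))
  →5  S(S(add(SZ, mul(SSZ, add(Z, SZ)))))
  →6  S(S(S(add(Z, mul(SSZ, add(Z, SZ))))))
  →7  S(S(S(mul(SSZ, add(Z, SZ)))))
  →8  S(S(S(add(add(Z, SZ), mul(SZ, add(Z, SZ))))))
  →9  S(S(S(add(SZ, mul(SZ, add(Z, SZ))))))
  →10  S(S(S(S(add(Z, mul(SZ, add(Z, SZ)))))))
  →11  S(S(S(S(mul(SZ, add(Z, SZ))))))
  →12  S(S(S(S(add(add(Z, SZ), mul(Z, add(Z, SZ)))))))
  →13  S(S(S(S(add(SZ, mul(Z, add(Z, SZ)))))))
  →14  S(S(S(S(S(add(Z, mul(Z, add(Z, SZ))))))))
  →15  S(S(S(S(S(mul(Z, add(Z, SZ)))))))
  →16  S^5(Z)

Answer: SAME — A ⇓ S^5(Z), B ⇓ S^5(Z)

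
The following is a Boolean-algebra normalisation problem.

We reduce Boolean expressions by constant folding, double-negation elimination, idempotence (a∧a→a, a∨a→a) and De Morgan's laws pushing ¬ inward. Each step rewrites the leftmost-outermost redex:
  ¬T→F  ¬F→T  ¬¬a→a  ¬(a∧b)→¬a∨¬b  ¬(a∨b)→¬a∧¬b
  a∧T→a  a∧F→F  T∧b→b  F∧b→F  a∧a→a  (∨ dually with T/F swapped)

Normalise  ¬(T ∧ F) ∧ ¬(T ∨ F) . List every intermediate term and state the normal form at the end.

Answer: normal form = F  (in 8 steps)

Working:
  start: ¬(T ∧ F) ∧ ¬(T ∨ F)
  [1] (¬T ∨ ¬F) ∧ ¬(T ∨ F)
  [2] (F ∨ ¬F) ∧ ¬(T ∨ F)
  [3] ¬F ∧ ¬(T ∨ F)
  [4] T ∧ ¬(T ∨ F)
  [5] ¬(T ∨ F)
  [6] ¬T ∧ ¬F
  [7] F ∧ ¬F
  [8] F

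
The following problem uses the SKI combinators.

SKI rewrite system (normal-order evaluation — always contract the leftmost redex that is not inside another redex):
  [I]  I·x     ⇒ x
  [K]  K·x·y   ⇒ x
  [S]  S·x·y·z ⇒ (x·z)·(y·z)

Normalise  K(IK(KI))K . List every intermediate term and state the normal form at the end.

  start: K(IK(KI))K
  →1  IK(KI)
  →2  K(KI)

Answer: normal form = K(KI)  (in 2 steps)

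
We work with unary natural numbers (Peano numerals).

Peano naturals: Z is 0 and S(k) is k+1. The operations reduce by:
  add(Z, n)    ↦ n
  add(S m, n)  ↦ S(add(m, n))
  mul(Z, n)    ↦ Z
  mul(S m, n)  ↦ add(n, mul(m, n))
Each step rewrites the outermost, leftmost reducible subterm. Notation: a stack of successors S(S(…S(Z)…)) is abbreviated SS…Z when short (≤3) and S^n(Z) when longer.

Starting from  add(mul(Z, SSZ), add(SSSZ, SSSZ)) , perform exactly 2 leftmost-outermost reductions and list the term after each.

Answer: after 2 steps: add(SSSZ, SSSZ)

Reduction:
  start: add(mul(Z, SSZ), add(SSSZ, SSSZ))
  →1  add(Z, add(SSSZ, SSSZ))
  →2  add(SSSZ, SSSZ)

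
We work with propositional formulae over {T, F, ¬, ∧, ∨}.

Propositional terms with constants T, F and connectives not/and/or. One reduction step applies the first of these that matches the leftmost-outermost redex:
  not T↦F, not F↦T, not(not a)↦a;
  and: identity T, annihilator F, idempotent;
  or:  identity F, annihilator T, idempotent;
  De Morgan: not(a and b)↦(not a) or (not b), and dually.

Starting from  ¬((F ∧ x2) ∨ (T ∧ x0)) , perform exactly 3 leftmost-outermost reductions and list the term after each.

Answer: after 3 steps: (T ∨ ¬x2) ∧ ¬(T ∧ x0)

Derivation:
  start: ¬((F ∧ x2) ∨ (T ∧ x0))
  step 1: ¬(F ∧ x2) ∧ ¬(T ∧ x0)
  step 2: (¬F ∨ ¬x2) ∧ ¬(T ∧ x0)
  step 3: (T ∨ ¬x2) ∧ ¬(T ∧ x0)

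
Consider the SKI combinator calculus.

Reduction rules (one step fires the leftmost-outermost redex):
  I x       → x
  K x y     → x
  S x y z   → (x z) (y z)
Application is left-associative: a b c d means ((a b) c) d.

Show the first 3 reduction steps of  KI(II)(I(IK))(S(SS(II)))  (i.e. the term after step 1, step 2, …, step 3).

  start: KI(II)(I(IK))(S(SS(II)))
  [1] I(I(IK))(S(SS(II)))
  [2] I(IK)(S(SS(II)))
  [3] IK(S(SS(II)))

Answer: after 3 steps: IK(S(SS(II)))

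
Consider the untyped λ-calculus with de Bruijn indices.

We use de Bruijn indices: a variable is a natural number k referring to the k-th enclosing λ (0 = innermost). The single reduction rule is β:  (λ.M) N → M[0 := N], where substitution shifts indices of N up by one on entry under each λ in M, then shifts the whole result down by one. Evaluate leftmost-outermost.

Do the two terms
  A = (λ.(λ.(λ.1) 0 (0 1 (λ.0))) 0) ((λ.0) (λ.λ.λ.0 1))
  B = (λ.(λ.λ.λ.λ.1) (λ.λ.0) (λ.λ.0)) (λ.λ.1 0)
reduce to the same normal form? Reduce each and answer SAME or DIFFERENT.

Term A:
  start: (λ.(λ.(λ.1) 0 (0 1 (λ.0))) 0) ((λ.0) (λ.λ.λ.0 1))
  [1] (λ.(λ.1) 0 (0 ((λ.0) (λ.λ.λ.0 1)) (λ.0))) ((λ.0) (λ.λ.λ.0 1))
  [2] (λ.(λ.0) (λ.λ.λ.0 1)) ((λ.0) (λ.λ.λ.0 1)) ((λ.0) (λ.λ.λ.0 1) ((λ.0) (λ.λ.λ.0 1)) (λ.0))
  [3] (λ.0) (λ.λ.λ.0 1) ((λ.0) (λ.λ.λ.0 1) ((λ.0) (λ.λ.λ.0 1)) (λ.0))
  [4] (λ.λ.λ.0 1) ((λ.0) (λ.λ.λ.0 1) ((λ.0) (λ.λ.λ.0 1)) (λ.0))
  [5] λ.λ.0 1

Term B:
  start: (λ.(λ.λ.λ.λ.1) (λ.λ.0) (λ.λ.0)) (λ.λ.1 0)
  [1] (λ.λ.λ.λ.1) (λ.λ.0) (λ.λ.0)
  [2] (λ.λ.λ.1) (λ.λ.0)
  [3] λ.λ.1

Answer: DIFFERENT — A ⇓ λ.λ.0 1, B ⇓ λ.λ.1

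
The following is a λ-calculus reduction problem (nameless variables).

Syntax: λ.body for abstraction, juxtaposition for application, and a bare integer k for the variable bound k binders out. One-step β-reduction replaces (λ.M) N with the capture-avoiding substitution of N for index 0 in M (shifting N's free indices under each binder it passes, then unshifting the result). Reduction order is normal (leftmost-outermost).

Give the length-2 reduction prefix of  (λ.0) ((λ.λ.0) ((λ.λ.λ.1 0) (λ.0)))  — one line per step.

  start: (λ.0) ((λ.λ.0) ((λ.λ.λ.1 0) (λ.0)))
  [1] (λ.λ.0) ((λ.λ.λ.1 0) (λ.0))
  [2] λ.0

Answer: after 2 steps: λ.0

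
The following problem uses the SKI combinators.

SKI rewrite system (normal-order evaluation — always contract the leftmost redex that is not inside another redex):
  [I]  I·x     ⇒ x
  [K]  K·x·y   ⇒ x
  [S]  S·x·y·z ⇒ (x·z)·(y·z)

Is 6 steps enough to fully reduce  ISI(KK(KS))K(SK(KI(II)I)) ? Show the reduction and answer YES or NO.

  start: ISI(KK(KS))K(SK(KI(II)I))
  [1] SI(KK(KS))K(SK(KI(II)I))
  [2] IK(KK(KS)K)(SK(KI(II)I))
  [3] K(KK(KS)K)(SK(KI(II)I))
  [4] KK(KS)K
  [5] KK

Answer: YES — reaches normal form KK in 5 ≤ 6 steps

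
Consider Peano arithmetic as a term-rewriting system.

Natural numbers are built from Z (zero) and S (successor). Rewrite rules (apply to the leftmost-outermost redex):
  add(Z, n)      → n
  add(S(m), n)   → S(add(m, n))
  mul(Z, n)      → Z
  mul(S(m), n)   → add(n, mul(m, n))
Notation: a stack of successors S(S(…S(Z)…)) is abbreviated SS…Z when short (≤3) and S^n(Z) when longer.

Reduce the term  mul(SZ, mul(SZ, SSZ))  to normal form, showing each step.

  start: mul(SZ, mul(SZ, SSZ))
  [1] add(mul(SZ, SSZ), mul(Z, mul(SZ, SSZ)))
  [2] add(add(SSZ, mul(Z, SSZ)), mul(Z, mul(SZ, SSZ)))
  [3] add(S(add(SZ, mul(Z, SSZ))), mul(Z, mul(SZ, SSZ)))
  [4] S(add(add(SZ, mul(Z, SSZ)), mul(Z, mul(SZ, SSZ))))
  [5] S(add(S(add(Z, mul(Z, SSZ))), mul(Z, mul(SZ, SSZ))))
  [6] S(S(add(add(Z, mul(Z, SSZ)), mul(Z, mul(SZ, SSZ)))))
  [7] S(S(add(mul(Z, SSZ), mul(Z, mul(SZ, SSZ)))))
  [8] S(S(add(Z, mul(Z, mul(SZ, SSZ)))))
  [9] S(S(mul(Z, mul(SZ, SSZ))))
  [10] SSZ

Answer: normal form = SSZ  (in 10 steps)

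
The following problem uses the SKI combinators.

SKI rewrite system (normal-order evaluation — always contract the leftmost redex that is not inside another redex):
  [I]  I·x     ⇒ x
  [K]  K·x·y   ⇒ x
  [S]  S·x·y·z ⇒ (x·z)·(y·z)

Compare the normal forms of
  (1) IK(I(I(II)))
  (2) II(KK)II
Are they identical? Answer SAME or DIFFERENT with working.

Answer: SAME — A ⇓ KI, B ⇓ KI

Reduction:
Term A:
  start: IK(I(I(II)))
  →1  K(I(I(II)))
  →2  K(I(II))
  →3  K(II)
  →4  KI

Term B:
  start: II(KK)II
  →1  I(KK)II
  →2  KKII
  →3  KI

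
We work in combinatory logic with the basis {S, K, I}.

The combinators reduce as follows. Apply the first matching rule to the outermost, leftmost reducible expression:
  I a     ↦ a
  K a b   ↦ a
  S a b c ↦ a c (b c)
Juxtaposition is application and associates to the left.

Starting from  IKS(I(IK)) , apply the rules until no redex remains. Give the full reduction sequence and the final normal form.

  start: IKS(I(IK))
  →1  KS(I(IK))
  →2  S

Answer: normal form = S  (in 2 steps)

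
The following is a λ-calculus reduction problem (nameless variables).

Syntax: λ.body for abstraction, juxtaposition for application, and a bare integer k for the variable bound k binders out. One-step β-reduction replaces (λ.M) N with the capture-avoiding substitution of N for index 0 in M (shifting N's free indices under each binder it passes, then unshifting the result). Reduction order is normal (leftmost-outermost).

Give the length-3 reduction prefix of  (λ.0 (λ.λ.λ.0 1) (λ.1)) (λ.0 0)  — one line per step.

  start: (λ.0 (λ.λ.λ.0 1) (λ.1)) (λ.0 0)
  [1] (λ.0 0) (λ.λ.λ.0 1) (λ.λ.0 0)
  [2] (λ.λ.λ.0 1) (λ.λ.λ.0 1) (λ.λ.0 0)
  [3] (λ.λ.0 1) (λ.λ.0 0)

Answer: after 3 steps: (λ.λ.0 1) (λ.λ.0 0)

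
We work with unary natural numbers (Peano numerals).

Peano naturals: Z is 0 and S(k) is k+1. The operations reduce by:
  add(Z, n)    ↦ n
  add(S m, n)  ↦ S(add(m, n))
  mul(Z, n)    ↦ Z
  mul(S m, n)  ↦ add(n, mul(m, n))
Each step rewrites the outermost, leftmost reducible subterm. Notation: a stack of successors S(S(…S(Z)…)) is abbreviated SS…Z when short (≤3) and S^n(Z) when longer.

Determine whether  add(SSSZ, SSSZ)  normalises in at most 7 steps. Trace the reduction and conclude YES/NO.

Answer: YES — reaches normal form S^6(Z) in 4 ≤ 7 steps

Derivation:
  start: add(SSSZ, SSSZ)
  →1  S(add(SSZ, SSSZ))
  →2  S(S(add(SZ, SSSZ)))
  →3  S(S(S(add(Z, SSSZ))))
  →4  S^6(Z)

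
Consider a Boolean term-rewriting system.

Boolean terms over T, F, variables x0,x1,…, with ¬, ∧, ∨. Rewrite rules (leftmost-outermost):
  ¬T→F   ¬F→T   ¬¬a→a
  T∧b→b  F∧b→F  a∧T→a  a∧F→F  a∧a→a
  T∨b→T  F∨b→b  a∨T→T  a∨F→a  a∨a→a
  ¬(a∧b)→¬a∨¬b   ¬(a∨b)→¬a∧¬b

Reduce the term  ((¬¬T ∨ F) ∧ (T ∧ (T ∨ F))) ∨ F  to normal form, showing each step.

  start: ((¬¬T ∨ F) ∧ (T ∧ (T ∨ F))) ∨ F
  →1  (¬¬T ∨ F) ∧ (T ∧ (T ∨ F))
  →2  ¬¬T ∧ (T ∧ (T ∨ F))
  →3  T ∧ (T ∧ (T ∨ F))
  →4  T ∧ (T ∨ F)
  →5  T ∨ F
  →6  T

Answer: normal form = T  (in 6 steps)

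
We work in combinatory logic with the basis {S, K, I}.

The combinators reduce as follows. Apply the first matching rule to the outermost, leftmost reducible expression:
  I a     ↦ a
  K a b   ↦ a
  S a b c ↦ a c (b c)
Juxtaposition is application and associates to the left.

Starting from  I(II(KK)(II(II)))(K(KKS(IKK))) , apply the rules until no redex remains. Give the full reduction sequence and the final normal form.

Answer: normal form = K(K(K(KK)))  (in 6 steps)

Working:
  start: I(II(KK)(II(II)))(K(KKS(IKK)))
  [1] II(KK)(II(II))(K(KKS(IKK)))
  [2] I(KK)(II(II))(K(KKS(IKK)))
  [3] KK(II(II))(K(KKS(IKK)))
  [4] K(K(KKS(IKK)))
  [5] K(K(K(IKK)))
  [6] K(K(K(KK)))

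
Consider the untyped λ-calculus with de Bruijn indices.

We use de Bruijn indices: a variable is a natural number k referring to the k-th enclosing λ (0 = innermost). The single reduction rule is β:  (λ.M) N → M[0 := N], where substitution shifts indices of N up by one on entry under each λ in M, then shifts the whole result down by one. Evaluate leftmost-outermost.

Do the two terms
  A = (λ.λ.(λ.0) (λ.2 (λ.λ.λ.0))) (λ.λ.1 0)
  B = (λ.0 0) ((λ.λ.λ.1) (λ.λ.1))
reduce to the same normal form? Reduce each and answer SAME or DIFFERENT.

Term A:
  start: (λ.λ.(λ.0) (λ.2 (λ.λ.λ.0))) (λ.λ.1 0)
  [1] λ.(λ.0) (λ.(λ.λ.1 0) (λ.λ.λ.0))
  [2] λ.λ.(λ.λ.1 0) (λ.λ.λ.0)
  [3] λ.λ.λ.(λ.λ.λ.0) 0
  [4] λ.λ.λ.λ.λ.0

Term B:
  start: (λ.0 0) ((λ.λ.λ.1) (λ.λ.1))
  [1] (λ.λ.λ.1) (λ.λ.1) ((λ.λ.λ.1) (λ.λ.1))
  [2] (λ.λ.1) ((λ.λ.λ.1) (λ.λ.1))
  [3] λ.(λ.λ.λ.1) (λ.λ.1)
  [4] λ.λ.λ.1

Answer: DIFFERENT — A ⇓ λ.λ.λ.λ.λ.0, B ⇓ λ.λ.λ.1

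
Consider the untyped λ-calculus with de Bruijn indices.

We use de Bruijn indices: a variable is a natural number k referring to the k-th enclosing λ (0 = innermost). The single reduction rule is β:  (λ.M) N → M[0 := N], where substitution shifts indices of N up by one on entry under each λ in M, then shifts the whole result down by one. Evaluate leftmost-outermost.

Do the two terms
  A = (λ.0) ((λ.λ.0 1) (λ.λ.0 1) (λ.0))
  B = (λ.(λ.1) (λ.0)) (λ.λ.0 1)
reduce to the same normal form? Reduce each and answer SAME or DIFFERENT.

Term A:
  start: (λ.0) ((λ.λ.0 1) (λ.λ.0 1) (λ.0))
  →1  (λ.λ.0 1) (λ.λ.0 1) (λ.0)
  →2  (λ.0 (λ.λ.0 1)) (λ.0)
  →3  (λ.0) (λ.λ.0 1)
  →4  λ.λ.0 1

Term B:
  start: (λ.(λ.1) (λ.0)) (λ.λ.0 1)
  →1  (λ.λ.λ.0 1) (λ.0)
  →2  λ.λ.0 1

Answer: SAME — A ⇓ λ.λ.0 1, B ⇓ λ.λ.0 1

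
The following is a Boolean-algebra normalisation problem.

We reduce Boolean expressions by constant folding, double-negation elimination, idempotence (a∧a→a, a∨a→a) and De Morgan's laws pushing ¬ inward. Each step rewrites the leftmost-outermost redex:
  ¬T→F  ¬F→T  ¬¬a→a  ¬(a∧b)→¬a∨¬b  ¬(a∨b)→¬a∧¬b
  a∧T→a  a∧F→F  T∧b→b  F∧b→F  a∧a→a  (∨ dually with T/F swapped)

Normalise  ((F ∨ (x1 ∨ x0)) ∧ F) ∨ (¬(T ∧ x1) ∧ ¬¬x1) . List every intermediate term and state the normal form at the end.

Answer: normal form = ¬x1 ∧ x1  (in 6 steps)

Working:
  start: ((F ∨ (x1 ∨ x0)) ∧ F) ∨ (¬(T ∧ x1) ∧ ¬¬x1)
  step 1: F ∨ (¬(T ∧ x1) ∧ ¬¬x1)
  step 2: ¬(T ∧ x1) ∧ ¬¬x1
  step 3: (¬T ∨ ¬x1) ∧ ¬¬x1
  step 4: (F ∨ ¬x1) ∧ ¬¬x1
  step 5: ¬x1 ∧ ¬¬x1
  step 6: ¬x1 ∧ x1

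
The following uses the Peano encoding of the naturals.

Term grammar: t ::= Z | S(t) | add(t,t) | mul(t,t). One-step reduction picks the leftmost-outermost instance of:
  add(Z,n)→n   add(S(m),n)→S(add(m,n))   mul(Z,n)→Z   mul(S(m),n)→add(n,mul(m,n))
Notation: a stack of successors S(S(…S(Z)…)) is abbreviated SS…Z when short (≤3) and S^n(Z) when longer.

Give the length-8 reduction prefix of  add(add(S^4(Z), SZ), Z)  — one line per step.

  start: add(add(S^4(Z), SZ), Z)
  [1] add(S(add(SSSZ, SZ)), Z)
  [2] S(add(add(SSSZ, SZ), Z))
  [3] S(add(S(add(SSZ, SZ)), Z))
  [4] S(S(add(add(SSZ, SZ), Z)))
  [5] S(S(add(S(add(SZ, SZ)), Z)))
  [6] S(S(S(add(add(SZ, SZ), Z))))
  [7] S(S(S(add(S(add(Z, SZ)), Z))))
  [8] S(S(S(S(add(add(Z, SZ), Z)))))

Answer: after 8 steps: S(S(S(S(add(add(Z, SZ), Z)))))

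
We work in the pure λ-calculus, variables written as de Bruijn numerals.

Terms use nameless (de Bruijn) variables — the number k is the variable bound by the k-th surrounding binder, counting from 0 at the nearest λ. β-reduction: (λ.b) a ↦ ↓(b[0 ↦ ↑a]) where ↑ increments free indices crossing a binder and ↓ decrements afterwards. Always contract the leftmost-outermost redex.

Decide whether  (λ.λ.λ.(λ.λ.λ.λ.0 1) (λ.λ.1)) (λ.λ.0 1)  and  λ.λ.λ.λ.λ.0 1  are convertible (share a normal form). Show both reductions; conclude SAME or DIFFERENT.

Term A:
  start: (λ.λ.λ.(λ.λ.λ.λ.0 1) (λ.λ.1)) (λ.λ.0 1)
  [1] λ.λ.(λ.λ.λ.λ.0 1) (λ.λ.1)
  [2] λ.λ.λ.λ.λ.0 1

Term B:
  start: λ.λ.λ.λ.λ.0 1

Answer: SAME — A ⇓ λ.λ.λ.λ.λ.0 1, B ⇓ λ.λ.λ.λ.λ.0 1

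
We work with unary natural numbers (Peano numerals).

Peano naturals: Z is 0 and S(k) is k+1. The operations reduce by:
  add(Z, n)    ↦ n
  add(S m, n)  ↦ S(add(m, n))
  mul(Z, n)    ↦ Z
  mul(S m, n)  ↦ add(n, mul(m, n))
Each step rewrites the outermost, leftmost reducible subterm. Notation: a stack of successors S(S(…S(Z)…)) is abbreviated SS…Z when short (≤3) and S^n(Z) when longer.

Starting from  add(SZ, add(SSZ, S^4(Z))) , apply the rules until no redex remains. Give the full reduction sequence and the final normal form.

Answer: normal form = S^7(Z)  (in 5 steps)

Reduction:
  start: add(SZ, add(SSZ, S^4(Z)))
  →1  S(add(Z, add(SSZ, S^4(Z))))
  →2  S(add(SSZ, S^4(Z)))
  →3  S(S(add(SZ, S^4(Z))))
  →4  S(S(S(add(Z, S^4(Z)))))
  →5  S^7(Z)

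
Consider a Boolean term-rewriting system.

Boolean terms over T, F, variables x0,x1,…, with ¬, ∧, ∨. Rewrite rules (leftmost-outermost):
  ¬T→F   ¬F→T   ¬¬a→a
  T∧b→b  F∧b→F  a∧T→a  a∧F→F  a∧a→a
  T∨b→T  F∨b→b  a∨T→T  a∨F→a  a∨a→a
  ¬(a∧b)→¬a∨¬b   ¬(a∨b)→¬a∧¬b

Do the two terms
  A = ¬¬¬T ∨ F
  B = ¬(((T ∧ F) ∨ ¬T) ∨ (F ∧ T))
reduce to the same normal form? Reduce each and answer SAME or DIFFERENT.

Answer: DIFFERENT — A ⇓ F, B ⇓ T

Derivation:
Term A:
  start: ¬¬¬T ∨ F
  step 1: ¬¬¬T
  step 2: ¬T
  step 3: F

Term B:
  start: ¬(((T ∧ F) ∨ ¬T) ∨ (F ∧ T))
  step 1: ¬((T ∧ F) ∨ ¬T) ∧ ¬(F ∧ T)
  step 2: (¬(T ∧ F) ∧ ¬¬T) ∧ ¬(F ∧ T)
  step 3: ((¬T ∨ ¬F) ∧ ¬¬T) ∧ ¬(F ∧ T)
  step 4: ((F ∨ ¬F) ∧ ¬¬T) ∧ ¬(F ∧ T)
  step 5: (¬F ∧ ¬¬T) ∧ ¬(F ∧ T)
  step 6: (T ∧ ¬¬T) ∧ ¬(F ∧ T)
  step 7: ¬¬T ∧ ¬(F ∧ T)
  step 8: T ∧ ¬(F ∧ T)
  step 9: ¬(F ∧ T)
  step 10: ¬F ∨ ¬T
  step 11: T ∨ ¬T
  step 12: T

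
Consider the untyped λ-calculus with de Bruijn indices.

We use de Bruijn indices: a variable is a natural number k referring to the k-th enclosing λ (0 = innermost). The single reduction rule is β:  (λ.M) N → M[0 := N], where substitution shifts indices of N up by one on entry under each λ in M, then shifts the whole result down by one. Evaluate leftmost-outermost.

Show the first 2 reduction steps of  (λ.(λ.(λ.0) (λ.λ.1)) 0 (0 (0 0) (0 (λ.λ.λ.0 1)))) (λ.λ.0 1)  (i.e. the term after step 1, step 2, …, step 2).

Answer: after 2 steps: (λ.0) (λ.λ.1) ((λ.λ.0 1) ((λ.λ.0 1) (λ.λ.0 1)) ((λ.λ.0 1) (λ.λ.λ.0 1)))

Reduction:
  start: (λ.(λ.(λ.0) (λ.λ.1)) 0 (0 (0 0) (0 (λ.λ.λ.0 1)))) (λ.λ.0 1)
  [1] (λ.(λ.0) (λ.λ.1)) (λ.λ.0 1) ((λ.λ.0 1) ((λ.λ.0 1) (λ.λ.0 1)) ((λ.λ.0 1) (λ.λ.λ.0 1)))
  [2] (λ.0) (λ.λ.1) ((λ.λ.0 1) ((λ.λ.0 1) (λ.λ.0 1)) ((λ.λ.0 1) (λ.λ.λ.0 1)))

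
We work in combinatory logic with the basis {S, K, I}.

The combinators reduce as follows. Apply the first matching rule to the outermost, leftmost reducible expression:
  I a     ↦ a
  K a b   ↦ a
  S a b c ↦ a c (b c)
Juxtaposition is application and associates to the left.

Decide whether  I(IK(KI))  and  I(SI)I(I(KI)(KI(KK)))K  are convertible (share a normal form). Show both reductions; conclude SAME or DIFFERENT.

Answer: DIFFERENT — A ⇓ K(KI), B ⇓ K

Reduction:
Term A:
  start: I(IK(KI))
  [1] IK(KI)
  [2] K(KI)

Term B:
  start: I(SI)I(I(KI)(KI(KK)))K
  [1] SII(I(KI)(KI(KK)))K
  [2] I(I(KI)(KI(KK)))(I(I(KI)(KI(KK))))K
  [3] I(KI)(KI(KK))(I(I(KI)(KI(KK))))K
  [4] KI(KI(KK))(I(I(KI)(KI(KK))))K
  [5] I(I(I(KI)(KI(KK))))K
  [6] I(I(KI)(KI(KK)))K
  [7] I(KI)(KI(KK))K
  [8] KI(KI(KK))K
  [9] IK
  [10] K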